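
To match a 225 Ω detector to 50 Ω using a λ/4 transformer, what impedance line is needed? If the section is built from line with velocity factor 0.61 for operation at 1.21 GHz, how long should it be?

Z_qwt ≈ 106 Ω; length ≈ 3.78 cm

Z_qwt = √(Z_0·R_L) = √(50 × 225) = √11250
λ = 0.61·c/f = 0.151 m, so l = λ/4 = 0.0378 m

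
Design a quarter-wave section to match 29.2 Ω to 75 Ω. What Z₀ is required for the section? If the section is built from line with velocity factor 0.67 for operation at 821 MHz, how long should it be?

Z_qwt = √(Z_0·R_L) = √(75 × 29.2) = √2190
λ = 0.67·c/f = 0.245 m, so l = λ/4 = 0.0612 m

Z_qwt ≈ 46.8 Ω; length ≈ 6.12 cm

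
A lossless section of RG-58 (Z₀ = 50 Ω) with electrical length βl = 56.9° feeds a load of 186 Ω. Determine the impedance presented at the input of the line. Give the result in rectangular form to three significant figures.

tan(βl) = tan(56.9°) = 1.53
Z_in = Z_0·(Z_L + jZ_0·tanβl)/(Z_0 + jZ_L·tanβl)
     = 50·(186 + j76.7)/(50 + j285)

Z_in ≈ 18.6 − j29.3 Ω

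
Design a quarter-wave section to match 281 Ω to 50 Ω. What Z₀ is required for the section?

Z_qwt ≈ 119 Ω

Z_qwt = √(Z_0·R_L) = √(50 × 281) = √14050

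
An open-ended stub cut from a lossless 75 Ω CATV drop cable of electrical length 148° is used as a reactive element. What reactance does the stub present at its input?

X_in ≈ 120 Ω (inductive)

tan(βl) = -0.625
For an open-ended stub, Z_in = −jZ_0·cot(βl) = −jZ_0/tan(βl)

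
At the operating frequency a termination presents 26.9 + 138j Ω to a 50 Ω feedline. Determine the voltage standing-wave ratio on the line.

VSWR ≈ 16.5

Γ = (Z_L − Z_0)/(Z_L + Z_0) = (-23.1 + j138)/(76.9 + j138)
|Γ| = 140/158 = 0.886
VSWR = (1 + |Γ|)/(1 − |Γ|) = 1.89/0.114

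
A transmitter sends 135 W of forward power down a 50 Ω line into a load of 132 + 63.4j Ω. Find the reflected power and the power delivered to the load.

|Γ| = |(82 + j63.4)/(182 + j63.4)| = 0.538
|Γ|² = 0.289
P_refl = |Γ|²·P_inc = 39 W, P_del = (1 − |Γ|²)·P_inc = 96 W

P_reflected ≈ 39 W; P_delivered ≈ 96 W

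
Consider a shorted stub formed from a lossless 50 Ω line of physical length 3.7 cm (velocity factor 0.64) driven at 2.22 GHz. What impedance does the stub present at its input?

λ = v/f = 0.64·c / 2.22 GHz = 0.0865 m
βl = 2π·l/λ = 2π × 0.428 = 154°
tan(βl) = -0.487
For a shorted stub, Z_in = jZ_0·tan(βl)

Z_in ≈ −j24.4 Ω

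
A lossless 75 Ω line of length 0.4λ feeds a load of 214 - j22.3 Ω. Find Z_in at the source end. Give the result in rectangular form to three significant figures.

βl = 2π × 0.4 = 144°
tan(βl) = tan(144°) = -0.727
Z_in = Z_0·(Z_L + jZ_0·tanβl)/(Z_0 + jZ_L·tanβl)
     = 75·(214 − j76.8)/(58.8 − j155)

Z_in ≈ 66.6 + j78.1 Ω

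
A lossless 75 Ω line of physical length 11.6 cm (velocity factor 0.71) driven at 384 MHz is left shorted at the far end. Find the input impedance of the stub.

Z_in ≈ +j286 Ω

λ = v/f = 0.71·c / 384 MHz = 0.555 m
βl = 2π·l/λ = 2π × 0.209 = 75.3°
tan(βl) = 3.81
For a shorted stub, Z_in = jZ_0·tan(βl)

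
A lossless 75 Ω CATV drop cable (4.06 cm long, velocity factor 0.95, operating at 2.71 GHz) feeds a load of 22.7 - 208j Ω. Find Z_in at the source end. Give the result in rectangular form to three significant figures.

Z_in ≈ 19.3 + j190 Ω

λ = v/f = 0.95·c / 2.71 GHz = 0.105 m
βl = 2π·l/λ = 2π × 0.386 = 139°
tan(βl) = tan(139°) = -0.87
Z_in = Z_0·(Z_L + jZ_0·tanβl)/(Z_0 + jZ_L·tanβl)
     = 75·(22.7 − j273)/(-106 − j19.7)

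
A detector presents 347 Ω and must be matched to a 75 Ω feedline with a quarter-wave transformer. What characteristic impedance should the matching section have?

Z_qwt = √(Z_0·R_L) = √(75 × 347) = √26020

Z_qwt ≈ 161 Ω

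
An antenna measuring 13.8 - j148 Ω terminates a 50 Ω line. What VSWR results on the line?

Γ = (Z_L − Z_0)/(Z_L + Z_0) = (-36.2 − j148)/(63.8 − j148)
|Γ| = 152/161 = 0.945
VSWR = (1 + |Γ|)/(1 − |Γ|) = 1.95/0.0546

VSWR ≈ 35.6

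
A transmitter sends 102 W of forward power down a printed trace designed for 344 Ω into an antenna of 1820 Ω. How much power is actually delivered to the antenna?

P_delivered ≈ 54.5 W

Γ = (1820 − 344)/(1820 + 344) = 0.682
|Γ|² = 0.465
P_refl = |Γ|²·P_inc = 47.5 W, P_del = (1 − |Γ|²)·P_inc = 54.5 W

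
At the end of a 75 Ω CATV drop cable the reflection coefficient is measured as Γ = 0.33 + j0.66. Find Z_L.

Z_L = Z_0·(1 + Γ)/(1 − Γ) = 75·(1.33 + j0.66)/(0.67 − j0.66)

Z_L ≈ 38.6 + j112 Ω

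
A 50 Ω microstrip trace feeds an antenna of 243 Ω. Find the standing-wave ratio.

For a purely resistive load, VSWR = R_L/Z_0 or Z_0/R_L (whichever > 1) = 243/50

VSWR ≈ 4.86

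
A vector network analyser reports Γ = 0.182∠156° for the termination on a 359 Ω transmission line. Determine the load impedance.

Z_L = Z_0·(1 + Γ)/(1 − Γ) = 359·(0.834 + j0.074)/(1.17 − j0.074)

Z_L ≈ 254 + j38.9 Ω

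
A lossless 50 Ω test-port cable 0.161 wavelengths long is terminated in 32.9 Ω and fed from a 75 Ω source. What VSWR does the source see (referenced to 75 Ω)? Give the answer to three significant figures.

βl = 2π × 0.161 = 58°
tan(βl) = 1.6
Z_in = Z_0·(Z_L + jZ_0·tanβl)/(Z_0 + jZ_L·tanβl) = 55.5 + j21.5 Ω
Γ_s = (Z_in − Z_s)/(Z_in + Z_s) = (-19.5 + j21.5)/(131 + j21.5), |Γ_s| = 0.219
VSWR = (1 + |Γ_s|)/(1 − |Γ_s|)

VSWR ≈ 1.56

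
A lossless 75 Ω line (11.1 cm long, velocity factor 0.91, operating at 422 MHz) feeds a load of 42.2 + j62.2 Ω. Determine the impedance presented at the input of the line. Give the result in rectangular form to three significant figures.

λ = v/f = 0.91·c / 422 MHz = 0.647 m
βl = 2π·l/λ = 2π × 0.172 = 61.8°
tan(βl) = tan(61.8°) = 1.86
Z_in = Z_0·(Z_L + jZ_0·tanβl)/(Z_0 + jZ_L·tanβl)
     = 75·(42.2 + j202)/(-40.9 + j78.6)

Z_in ≈ 135 − j111 Ω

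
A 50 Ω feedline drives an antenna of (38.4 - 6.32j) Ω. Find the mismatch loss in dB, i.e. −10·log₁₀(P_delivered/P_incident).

mismatch loss ≈ 0.0976 dB

Γ = (-11.6 − j6.32)/(88.4 − j6.32), |Γ| = 0.149
|Γ|² = 0.0222, so P_del/P_inc = 1 − |Γ|² = 0.978
ML = −10·log₁₀(1 − |Γ|²)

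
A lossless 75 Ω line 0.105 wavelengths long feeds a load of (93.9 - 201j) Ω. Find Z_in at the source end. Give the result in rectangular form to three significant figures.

βl = 2π × 0.105 = 37.8°
tan(βl) = tan(37.8°) = 0.776
Z_in = Z_0·(Z_L + jZ_0·tanβl)/(Z_0 + jZ_L·tanβl)
     = 75·(93.9 − j143)/(231 + j72.8)

Z_in ≈ 14.4 − j50.9 Ω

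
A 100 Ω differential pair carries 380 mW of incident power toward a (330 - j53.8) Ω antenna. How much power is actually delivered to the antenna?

P_delivered ≈ 267 mW

|Γ| = |(230 − j53.8)/(430 − j53.8)| = 0.545
|Γ|² = 0.297
P_refl = |Γ|²·P_inc = 113 mW, P_del = (1 − |Γ|²)·P_inc = 267 mW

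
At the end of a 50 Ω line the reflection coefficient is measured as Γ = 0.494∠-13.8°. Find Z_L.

Z_L = Z_0·(1 + Γ)/(1 − Γ) = 50·(1.48 − j0.118)/(0.52 + j0.118)

Z_L ≈ 133 − j41.4 Ω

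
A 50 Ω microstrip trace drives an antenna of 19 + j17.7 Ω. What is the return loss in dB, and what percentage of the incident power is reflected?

RL ≈ 6 dB; 25.1% of incident power reflected

Γ = (-31 + j17.7)/(69 + j17.7), |Γ| = 0.501
RL = −20·log₁₀(0.501) = 6 dB
P_refl/P_inc = |Γ|² = 0.251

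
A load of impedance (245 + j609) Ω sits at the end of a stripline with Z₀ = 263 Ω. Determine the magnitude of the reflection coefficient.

Γ = (Z_L − Z_0)/(Z_L + Z_0) = (-18 + j609)/(508 + j609)
|Γ| = 609/793

|Γ| ≈ 0.768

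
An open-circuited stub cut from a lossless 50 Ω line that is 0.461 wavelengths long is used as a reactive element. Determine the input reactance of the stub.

X_in ≈ 200 Ω (inductive)

βl = 2π × 0.461 = 166°
tan(βl) = -0.25
For an open-circuited stub, Z_in = −jZ_0·cot(βl) = −jZ_0/tan(βl)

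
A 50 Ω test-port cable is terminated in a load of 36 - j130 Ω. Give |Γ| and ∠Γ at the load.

Γ ≈ 0.839 ∠ -39.6°

Γ = (Z_L − Z_0)/(Z_L + Z_0) = (-14 − j130)/(86 − j130)
|Γ| = 131/156 = 0.839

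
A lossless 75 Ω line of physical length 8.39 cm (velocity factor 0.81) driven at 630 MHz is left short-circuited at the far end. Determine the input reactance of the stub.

X_in ≈ 362 Ω (inductive)

λ = v/f = 0.81·c / 630 MHz = 0.386 m
βl = 2π·l/λ = 2π × 0.218 = 78.3°
tan(βl) = 4.83
For a short-circuited stub, Z_in = jZ_0·tan(βl)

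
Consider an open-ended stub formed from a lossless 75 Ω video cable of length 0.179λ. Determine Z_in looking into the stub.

Z_in ≈ −j35.9 Ω

βl = 2π × 0.179 = 64.4°
tan(βl) = 2.09
For an open-ended stub, Z_in = −jZ_0·cot(βl) = −jZ_0/tan(βl)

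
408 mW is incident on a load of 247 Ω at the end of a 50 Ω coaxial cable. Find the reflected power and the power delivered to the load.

Γ = (247 − 50)/(247 + 50) = 0.663
|Γ|² = 0.44
P_refl = |Γ|²·P_inc = 180 mW, P_del = (1 − |Γ|²)·P_inc = 228 mW

P_reflected ≈ 180 mW; P_delivered ≈ 228 mW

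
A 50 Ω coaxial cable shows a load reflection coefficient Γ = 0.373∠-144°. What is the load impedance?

Z_L = Z_0·(1 + Γ)/(1 − Γ) = 50·(0.698 − j0.219)/(1.3 + j0.219)

Z_L ≈ 24.7 − j12.6 Ω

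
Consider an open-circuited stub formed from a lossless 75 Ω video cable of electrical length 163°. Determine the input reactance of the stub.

X_in ≈ 245 Ω (inductive)

tan(βl) = -0.306
For an open-circuited stub, Z_in = −jZ_0·cot(βl) = −jZ_0/tan(βl)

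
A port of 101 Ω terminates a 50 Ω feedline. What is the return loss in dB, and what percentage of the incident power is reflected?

RL ≈ 9.43 dB; 11.4% of incident power reflected

Γ = (101 − 50)/(101 + 50) = 0.338
RL = −20·log₁₀(0.338) = 9.43 dB
P_refl/P_inc = |Γ|² = 0.114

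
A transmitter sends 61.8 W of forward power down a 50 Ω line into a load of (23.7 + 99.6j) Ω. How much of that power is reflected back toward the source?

P_reflected ≈ 42.7 W

|Γ| = |(-26.3 + j99.6)/(73.7 + j99.6)| = 0.831
|Γ|² = 0.691
P_refl = |Γ|²·P_inc = 42.7 W, P_del = (1 − |Γ|²)·P_inc = 19.1 W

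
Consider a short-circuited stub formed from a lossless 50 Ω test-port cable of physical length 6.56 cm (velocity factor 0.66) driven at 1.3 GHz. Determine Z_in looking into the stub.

λ = v/f = 0.66·c / 1.3 GHz = 0.152 m
βl = 2π·l/λ = 2π × 0.431 = 155°
tan(βl) = -0.465
For a short-circuited stub, Z_in = jZ_0·tan(βl)

Z_in ≈ −j23.3 Ω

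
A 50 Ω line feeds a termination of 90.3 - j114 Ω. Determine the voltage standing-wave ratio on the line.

VSWR ≈ 5.04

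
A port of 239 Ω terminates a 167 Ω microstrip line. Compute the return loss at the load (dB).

Γ = (239 − 167)/(239 + 167) = 0.177
RL = −20·log₁₀|Γ| = −20·log₁₀(0.177)

RL ≈ 15 dB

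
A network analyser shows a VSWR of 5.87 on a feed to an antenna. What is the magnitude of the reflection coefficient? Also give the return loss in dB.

|Γ| ≈ 0.709; return loss ≈ 2.99 dB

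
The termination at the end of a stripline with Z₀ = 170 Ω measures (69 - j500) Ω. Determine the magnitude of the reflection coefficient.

Γ = (Z_L − Z_0)/(Z_L + Z_0) = (-101 − j500)/(239 − j500)
|Γ| = 510/554

|Γ| ≈ 0.92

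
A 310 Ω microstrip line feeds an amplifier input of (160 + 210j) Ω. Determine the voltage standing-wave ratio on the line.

Γ = (Z_L − Z_0)/(Z_L + Z_0) = (-150 + j210)/(470 + j210)
|Γ| = 258/515 = 0.501
VSWR = (1 + |Γ|)/(1 − |Γ|) = 1.5/0.499

VSWR ≈ 3.01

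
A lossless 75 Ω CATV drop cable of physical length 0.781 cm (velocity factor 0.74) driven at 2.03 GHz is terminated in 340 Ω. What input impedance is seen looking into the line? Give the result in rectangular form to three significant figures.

Z_in ≈ 72.7 − j122 Ω

λ = v/f = 0.74·c / 2.03 GHz = 0.109 m
βl = 2π·l/λ = 2π × 0.0714 = 25.7°
tan(βl) = tan(25.7°) = 0.481
Z_in = Z_0·(Z_L + jZ_0·tanβl)/(Z_0 + jZ_L·tanβl)
     = 75·(340 + j36.1)/(75 + j164)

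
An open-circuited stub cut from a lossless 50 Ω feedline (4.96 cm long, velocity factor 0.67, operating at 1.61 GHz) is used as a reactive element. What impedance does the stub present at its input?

λ = v/f = 0.67·c / 1.61 GHz = 0.125 m
βl = 2π·l/λ = 2π × 0.397 = 143°
tan(βl) = -0.753
For an open-circuited stub, Z_in = −jZ_0·cot(βl) = −jZ_0/tan(βl)

Z_in ≈ +j66.4 Ω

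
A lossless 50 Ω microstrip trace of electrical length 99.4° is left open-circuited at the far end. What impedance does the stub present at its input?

tan(βl) = -6.04
For an open-circuited stub, Z_in = −jZ_0·cot(βl) = −jZ_0/tan(βl)

Z_in ≈ +j8.28 Ω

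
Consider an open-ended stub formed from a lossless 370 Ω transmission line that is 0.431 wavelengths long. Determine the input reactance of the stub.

X_in ≈ 799 Ω (inductive)

βl = 2π × 0.431 = 155°
tan(βl) = -0.463
For an open-ended stub, Z_in = −jZ_0·cot(βl) = −jZ_0/tan(βl)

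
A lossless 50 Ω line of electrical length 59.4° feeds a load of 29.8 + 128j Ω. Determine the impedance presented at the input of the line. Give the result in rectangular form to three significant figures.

tan(βl) = tan(59.4°) = 1.69
Z_in = Z_0·(Z_L + jZ_0·tanβl)/(Z_0 + jZ_L·tanβl)
     = 50·(29.8 + j213)/(-166 + j50.4)

Z_in ≈ 9.51 − j61 Ω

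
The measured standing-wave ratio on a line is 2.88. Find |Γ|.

|Γ| ≈ 0.485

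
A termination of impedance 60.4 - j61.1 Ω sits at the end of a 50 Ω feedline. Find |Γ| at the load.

Γ = (Z_L − Z_0)/(Z_L + Z_0) = (10.4 − j61.1)/(110.4 − j61.1)
|Γ| = 62/126

|Γ| ≈ 0.491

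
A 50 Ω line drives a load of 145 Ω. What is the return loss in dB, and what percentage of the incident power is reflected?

RL ≈ 6.25 dB; 23.7% of incident power reflected

Γ = (145 − 50)/(145 + 50) = 0.487
RL = −20·log₁₀(0.487) = 6.25 dB
P_refl/P_inc = |Γ|² = 0.237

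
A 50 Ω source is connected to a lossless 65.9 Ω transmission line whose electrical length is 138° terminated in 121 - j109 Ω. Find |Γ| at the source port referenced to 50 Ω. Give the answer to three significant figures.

|Γ| ≈ 0.628

tan(βl) = -0.9
Z_in = Z_0·(Z_L + jZ_0·tanβl)/(Z_0 + jZ_L·tanβl) = 73.7 + j95 Ω
Γ_s = (Z_in − Z_s)/(Z_in + Z_s) = (23.7 + j95)/(124 + j95), |Γ_s| = 0.628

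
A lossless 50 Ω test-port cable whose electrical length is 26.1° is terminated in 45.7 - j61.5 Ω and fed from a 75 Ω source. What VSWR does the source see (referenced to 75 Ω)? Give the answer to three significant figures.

tan(βl) = 0.49
Z_in = Z_0·(Z_L + jZ_0·tanβl)/(Z_0 + jZ_L·tanβl) = 20.5 − j28.8 Ω
Γ_s = (Z_in − Z_s)/(Z_in + Z_s) = (-54.5 − j28.8)/(95.5 − j28.8), |Γ_s| = 0.618
VSWR = (1 + |Γ_s|)/(1 − |Γ_s|)

VSWR ≈ 4.24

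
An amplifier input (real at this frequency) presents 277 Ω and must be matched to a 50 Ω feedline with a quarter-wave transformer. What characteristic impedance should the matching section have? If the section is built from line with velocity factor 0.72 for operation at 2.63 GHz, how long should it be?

Z_qwt ≈ 118 Ω; length ≈ 2.05 cm

Z_qwt = √(Z_0·R_L) = √(50 × 277) = √13850
λ = 0.72·c/f = 0.0821 m, so l = λ/4 = 0.0205 m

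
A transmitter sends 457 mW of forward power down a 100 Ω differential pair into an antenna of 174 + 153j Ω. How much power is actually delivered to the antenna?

|Γ| = |(74 + j153)/(274 + j153)| = 0.542
|Γ|² = 0.293
P_refl = |Γ|²·P_inc = 134 mW, P_del = (1 − |Γ|²)·P_inc = 323 mW

P_delivered ≈ 323 mW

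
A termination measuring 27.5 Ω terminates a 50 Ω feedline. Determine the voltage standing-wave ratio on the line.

Γ = (27.5 − 50)/(27.5 + 50) = -0.29
VSWR = (1 + 0.29)/(1 − 0.29)

VSWR ≈ 1.82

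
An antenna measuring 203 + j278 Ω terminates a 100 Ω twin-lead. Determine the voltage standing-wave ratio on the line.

VSWR ≈ 6.17

Γ = (Z_L − Z_0)/(Z_L + Z_0) = (103 + j278)/(303 + j278)
|Γ| = 296/411 = 0.721
VSWR = (1 + |Γ|)/(1 − |Γ|) = 1.72/0.279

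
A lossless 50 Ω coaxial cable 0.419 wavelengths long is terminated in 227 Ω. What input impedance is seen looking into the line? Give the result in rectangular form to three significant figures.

βl = 2π × 0.419 = 151°
tan(βl) = tan(151°) = -0.558
Z_in = Z_0·(Z_L + jZ_0·tanβl)/(Z_0 + jZ_L·tanβl)
     = 50·(227 − j27.9)/(50 − j127)

Z_in ≈ 40.1 + j73.8 Ω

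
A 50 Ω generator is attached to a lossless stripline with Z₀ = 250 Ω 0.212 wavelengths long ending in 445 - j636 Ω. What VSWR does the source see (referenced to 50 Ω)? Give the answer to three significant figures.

VSWR ≈ 1.23

βl = 2π × 0.212 = 76.3°
tan(βl) = 4.11
Z_in = Z_0·(Z_L + jZ_0·tanβl)/(Z_0 + jZ_L·tanβl) = 43.1 + j6.63 Ω
Γ_s = (Z_in − Z_s)/(Z_in + Z_s) = (-6.91 + j6.63)/(93.1 + j6.63), |Γ_s| = 0.103
VSWR = (1 + |Γ_s|)/(1 − |Γ_s|)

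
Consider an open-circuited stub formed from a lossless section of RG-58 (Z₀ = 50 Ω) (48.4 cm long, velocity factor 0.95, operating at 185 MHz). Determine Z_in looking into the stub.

Z_in ≈ +j21.3 Ω

λ = v/f = 0.95·c / 185 MHz = 1.54 m
βl = 2π·l/λ = 2π × 0.314 = 113°
tan(βl) = -2.34
For an open-circuited stub, Z_in = −jZ_0·cot(βl) = −jZ_0/tan(βl)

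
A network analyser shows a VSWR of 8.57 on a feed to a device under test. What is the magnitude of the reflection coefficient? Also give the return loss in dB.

|Γ| ≈ 0.791; return loss ≈ 2.04 dB

|Γ| = (S − 1)/(S + 1) = (8.57 − 1)/(8.57 + 1) = 7.57/9.57
RL = −20·log₁₀|Γ| = −20·log₁₀(0.791)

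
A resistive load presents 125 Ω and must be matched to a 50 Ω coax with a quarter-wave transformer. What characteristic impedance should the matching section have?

Z_qwt = √(Z_0·R_L) = √(50 × 125) = √6250

Z_qwt ≈ 79.1 Ω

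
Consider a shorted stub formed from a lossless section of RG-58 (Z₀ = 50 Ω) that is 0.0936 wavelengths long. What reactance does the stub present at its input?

βl = 2π × 0.0936 = 33.7°
tan(βl) = 0.667
For a shorted stub, Z_in = jZ_0·tan(βl)

X_in ≈ 33.3 Ω (inductive)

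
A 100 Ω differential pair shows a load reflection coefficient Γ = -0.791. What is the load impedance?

Z_L = Z_0·(1 + Γ)/(1 − Γ) = 100·(0.209)/(1.79)

Z_L ≈ 11.7 Ω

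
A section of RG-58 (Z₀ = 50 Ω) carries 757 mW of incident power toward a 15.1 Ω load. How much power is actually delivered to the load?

P_delivered ≈ 539 mW

Γ = (15.1 − 50)/(15.1 + 50) = -0.536
|Γ|² = 0.287
P_refl = |Γ|²·P_inc = 218 mW, P_del = (1 − |Γ|²)·P_inc = 539 mW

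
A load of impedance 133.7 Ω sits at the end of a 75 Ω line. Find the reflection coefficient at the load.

Γ = 0.281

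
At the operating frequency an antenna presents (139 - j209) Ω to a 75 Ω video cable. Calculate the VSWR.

Γ = (Z_L − Z_0)/(Z_L + Z_0) = (64 − j209)/(214 − j209)
|Γ| = 219/299 = 0.731
VSWR = (1 + |Γ|)/(1 − |Γ|) = 1.73/0.269

VSWR ≈ 6.43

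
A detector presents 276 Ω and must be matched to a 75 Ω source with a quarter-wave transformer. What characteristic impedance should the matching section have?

Z_qwt ≈ 144 Ω

Z_qwt = √(Z_0·R_L) = √(75 × 276) = √20700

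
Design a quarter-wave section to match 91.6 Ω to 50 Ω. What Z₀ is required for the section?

Z_qwt = √(Z_0·R_L) = √(50 × 91.6) = √4580

Z_qwt ≈ 67.7 Ω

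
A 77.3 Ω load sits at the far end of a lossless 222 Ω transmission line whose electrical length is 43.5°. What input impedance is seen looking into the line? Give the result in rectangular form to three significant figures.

tan(βl) = tan(43.5°) = 0.949
Z_in = Z_0·(Z_L + jZ_0·tanβl)/(Z_0 + jZ_L·tanβl)
     = 222·(77.3 + j211)/(222 + j73.4)

Z_in ≈ 132 + j167 Ω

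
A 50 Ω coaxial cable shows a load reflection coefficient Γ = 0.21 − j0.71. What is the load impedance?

Z_L = Z_0·(1 + Γ)/(1 − Γ) = 50·(1.21 − j0.71)/(0.79 + j0.71)

Z_L ≈ 20 − j62.9 Ω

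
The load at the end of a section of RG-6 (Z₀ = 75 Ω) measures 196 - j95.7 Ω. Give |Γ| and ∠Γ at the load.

Γ ≈ 0.537 ∠ -18.9°

Γ = (Z_L − Z_0)/(Z_L + Z_0) = (121 − j95.7)/(271 − j95.7)
|Γ| = 154/287 = 0.537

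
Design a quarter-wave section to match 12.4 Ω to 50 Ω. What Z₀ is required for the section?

Z_qwt ≈ 24.9 Ω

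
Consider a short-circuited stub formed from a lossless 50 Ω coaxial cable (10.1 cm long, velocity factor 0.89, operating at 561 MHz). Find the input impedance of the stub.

λ = v/f = 0.89·c / 561 MHz = 0.476 m
βl = 2π·l/λ = 2π × 0.212 = 76.4°
tan(βl) = 4.13
For a short-circuited stub, Z_in = jZ_0·tan(βl)

Z_in ≈ +j207 Ω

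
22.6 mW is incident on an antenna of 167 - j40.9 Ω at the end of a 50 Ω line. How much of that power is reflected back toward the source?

P_reflected ≈ 7.12 mW

|Γ| = |(117 − j40.9)/(217 − j40.9)| = 0.561
|Γ|² = 0.315
P_refl = |Γ|²·P_inc = 7.12 mW, P_del = (1 − |Γ|²)·P_inc = 15.5 mW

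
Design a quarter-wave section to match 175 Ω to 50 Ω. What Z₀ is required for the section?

Z_qwt = √(Z_0·R_L) = √(50 × 175) = √8750

Z_qwt ≈ 93.5 Ω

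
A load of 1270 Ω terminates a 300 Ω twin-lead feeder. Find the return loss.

RL ≈ 4.18 dB

Γ = (1270 − 300)/(1270 + 300) = 0.618
RL = −20·log₁₀|Γ| = −20·log₁₀(0.618)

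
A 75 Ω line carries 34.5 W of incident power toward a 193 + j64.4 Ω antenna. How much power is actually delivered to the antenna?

|Γ| = |(118 + j64.4)/(268 + j64.4)| = 0.488
|Γ|² = 0.238
P_refl = |Γ|²·P_inc = 8.21 W, P_del = (1 − |Γ|²)·P_inc = 26.3 W

P_delivered ≈ 26.3 W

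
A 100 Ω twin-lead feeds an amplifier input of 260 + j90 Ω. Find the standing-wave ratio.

Γ = (Z_L − Z_0)/(Z_L + Z_0) = (160 + j90)/(360 + j90)
|Γ| = 184/371 = 0.495
VSWR = (1 + |Γ|)/(1 − |Γ|) = 1.49/0.505

VSWR ≈ 2.96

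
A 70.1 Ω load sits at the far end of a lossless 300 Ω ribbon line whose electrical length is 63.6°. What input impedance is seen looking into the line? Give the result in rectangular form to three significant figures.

Z_in ≈ 290 + j468 Ω

tan(βl) = tan(63.6°) = 2.01
Z_in = Z_0·(Z_L + jZ_0·tanβl)/(Z_0 + jZ_L·tanβl)
     = 300·(70.1 + j604)/(300 + j141)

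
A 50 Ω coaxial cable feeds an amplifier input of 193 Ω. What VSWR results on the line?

VSWR ≈ 3.86

Γ = (193 − 50)/(193 + 50) = 0.588
VSWR = (1 + 0.588)/(1 − 0.588)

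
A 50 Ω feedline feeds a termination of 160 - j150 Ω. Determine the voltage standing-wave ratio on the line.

Γ = (Z_L − Z_0)/(Z_L + Z_0) = (110 − j150)/(210 − j150)
|Γ| = 186/258 = 0.721
VSWR = (1 + |Γ|)/(1 − |Γ|) = 1.72/0.279

VSWR ≈ 6.16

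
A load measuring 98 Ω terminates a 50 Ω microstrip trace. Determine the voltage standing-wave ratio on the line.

VSWR ≈ 1.96

Γ = (98 − 50)/(98 + 50) = 0.324
VSWR = (1 + 0.324)/(1 − 0.324)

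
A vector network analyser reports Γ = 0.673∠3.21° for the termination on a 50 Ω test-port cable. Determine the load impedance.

Z_L = Z_0·(1 + Γ)/(1 − Γ) = 50·(1.67 + j0.0377)/(0.328 − j0.0377)

Z_L ≈ 251 + j34.6 Ω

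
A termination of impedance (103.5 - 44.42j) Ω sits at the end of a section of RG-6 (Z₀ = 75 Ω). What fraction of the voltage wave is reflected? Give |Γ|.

|Γ| ≈ 0.287

Γ = (Z_L − Z_0)/(Z_L + Z_0) = (28.5 − j44.42)/(178.5 − j44.42)
|Γ| = 52.8/184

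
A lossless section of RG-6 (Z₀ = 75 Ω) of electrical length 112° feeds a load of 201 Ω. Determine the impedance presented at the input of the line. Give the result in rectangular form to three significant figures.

Z_in ≈ 31.8 + j25.5 Ω

tan(βl) = tan(112°) = -2.48
Z_in = Z_0·(Z_L + jZ_0·tanβl)/(Z_0 + jZ_L·tanβl)
     = 75·(201 − j186)/(75 − j497)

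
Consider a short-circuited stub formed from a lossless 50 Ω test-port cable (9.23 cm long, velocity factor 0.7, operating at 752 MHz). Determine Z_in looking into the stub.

Z_in ≈ −j90.2 Ω

λ = v/f = 0.7·c / 752 MHz = 0.279 m
βl = 2π·l/λ = 2π × 0.331 = 119°
tan(βl) = -1.8
For a short-circuited stub, Z_in = jZ_0·tan(βl)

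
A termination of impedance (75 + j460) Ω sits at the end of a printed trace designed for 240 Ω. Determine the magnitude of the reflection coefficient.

|Γ| ≈ 0.877

Γ = (Z_L − Z_0)/(Z_L + Z_0) = (-165 + j460)/(315 + j460)
|Γ| = 489/558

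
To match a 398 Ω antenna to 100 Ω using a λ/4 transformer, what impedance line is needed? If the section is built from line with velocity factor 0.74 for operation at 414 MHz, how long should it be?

Z_qwt = √(Z_0·R_L) = √(100 × 398) = √39800
λ = 0.74·c/f = 0.536 m, so l = λ/4 = 0.134 m

Z_qwt ≈ 199 Ω; length ≈ 13.4 cm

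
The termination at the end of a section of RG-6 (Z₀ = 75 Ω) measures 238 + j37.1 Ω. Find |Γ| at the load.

Γ = (Z_L − Z_0)/(Z_L + Z_0) = (163 + j37.1)/(313 + j37.1)
|Γ| = 167/315

|Γ| ≈ 0.53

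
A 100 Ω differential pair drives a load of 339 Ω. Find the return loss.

Γ = (339 − 100)/(339 + 100) = 0.544
RL = −20·log₁₀|Γ| = −20·log₁₀(0.544)

RL ≈ 5.28 dB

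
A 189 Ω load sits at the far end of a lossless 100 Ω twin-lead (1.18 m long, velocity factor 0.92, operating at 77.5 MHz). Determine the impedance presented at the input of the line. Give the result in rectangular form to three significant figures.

λ = v/f = 0.92·c / 77.5 MHz = 3.56 m
βl = 2π·l/λ = 2π × 0.331 = 119°
tan(βl) = tan(119°) = -1.78
Z_in = Z_0·(Z_L + jZ_0·tanβl)/(Z_0 + jZ_L·tanβl)
     = 100·(189 − j178)/(100 − j337)

Z_in ≈ 63.9 + j37.1 Ω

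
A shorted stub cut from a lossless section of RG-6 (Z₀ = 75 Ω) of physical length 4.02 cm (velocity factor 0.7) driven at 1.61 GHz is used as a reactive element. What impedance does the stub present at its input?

Z_in ≈ −j196 Ω

λ = v/f = 0.7·c / 1.61 GHz = 0.13 m
βl = 2π·l/λ = 2π × 0.308 = 111°
tan(βl) = -2.61
For a shorted stub, Z_in = jZ_0·tan(βl)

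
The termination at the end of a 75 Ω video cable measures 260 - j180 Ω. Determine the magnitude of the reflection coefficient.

|Γ| ≈ 0.679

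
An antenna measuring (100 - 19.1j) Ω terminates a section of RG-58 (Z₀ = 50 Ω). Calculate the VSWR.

VSWR ≈ 2.1

Γ = (Z_L − Z_0)/(Z_L + Z_0) = (50 − j19.1)/(150 − j19.1)
|Γ| = 53.5/151 = 0.354
VSWR = (1 + |Γ|)/(1 − |Γ|) = 1.35/0.646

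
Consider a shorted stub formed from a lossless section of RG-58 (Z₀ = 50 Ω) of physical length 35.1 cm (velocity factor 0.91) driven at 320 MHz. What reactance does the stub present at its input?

X_in ≈ -31.1 Ω (capacitive)

λ = v/f = 0.91·c / 320 MHz = 0.853 m
βl = 2π·l/λ = 2π × 0.411 = 148°
tan(βl) = -0.622
For a shorted stub, Z_in = jZ_0·tan(βl)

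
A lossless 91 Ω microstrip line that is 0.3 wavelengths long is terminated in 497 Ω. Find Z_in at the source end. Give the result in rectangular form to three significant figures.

βl = 2π × 0.3 = 108°
tan(βl) = tan(108°) = -3.08
Z_in = Z_0·(Z_L + jZ_0·tanβl)/(Z_0 + jZ_L·tanβl)
     = 91·(497 − j280)/(91 − j1530)

Z_in ≈ 18.4 + j28.5 Ω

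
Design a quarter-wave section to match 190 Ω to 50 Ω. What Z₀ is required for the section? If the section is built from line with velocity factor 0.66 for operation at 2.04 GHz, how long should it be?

Z_qwt = √(Z_0·R_L) = √(50 × 190) = √9500
λ = 0.66·c/f = 0.0971 m, so l = λ/4 = 0.0243 m

Z_qwt ≈ 97.5 Ω; length ≈ 2.43 cm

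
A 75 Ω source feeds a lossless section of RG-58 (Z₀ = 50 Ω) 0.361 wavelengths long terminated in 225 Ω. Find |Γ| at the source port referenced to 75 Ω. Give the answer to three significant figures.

|Γ| ≈ 0.679

βl = 2π × 0.361 = 130°
tan(βl) = -1.19
Z_in = Z_0·(Z_L + jZ_0·tanβl)/(Z_0 + jZ_L·tanβl) = 18.3 + j38.5 Ω
Γ_s = (Z_in − Z_s)/(Z_in + Z_s) = (-56.7 + j38.5)/(93.3 + j38.5), |Γ_s| = 0.679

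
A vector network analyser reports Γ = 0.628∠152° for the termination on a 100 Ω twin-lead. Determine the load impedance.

Z_L ≈ 24.2 + j23.6 Ω

Z_L = Z_0·(1 + Γ)/(1 − Γ) = 100·(0.446 + j0.295)/(1.55 − j0.295)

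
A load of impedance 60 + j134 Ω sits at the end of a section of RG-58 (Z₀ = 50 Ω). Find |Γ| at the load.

|Γ| ≈ 0.775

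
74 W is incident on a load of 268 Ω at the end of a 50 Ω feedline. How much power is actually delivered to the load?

Γ = (268 − 50)/(268 + 50) = 0.686
|Γ|² = 0.47
P_refl = |Γ|²·P_inc = 34.8 W, P_del = (1 − |Γ|²)·P_inc = 39.2 W

P_delivered ≈ 39.2 W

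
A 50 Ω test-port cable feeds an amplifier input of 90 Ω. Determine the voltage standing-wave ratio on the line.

Γ = (90 − 50)/(90 + 50) = 0.286
VSWR = (1 + 0.286)/(1 − 0.286)

VSWR ≈ 1.8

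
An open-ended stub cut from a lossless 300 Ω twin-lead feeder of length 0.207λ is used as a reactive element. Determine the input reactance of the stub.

βl = 2π × 0.207 = 74.5°
tan(βl) = 3.61
For an open-ended stub, Z_in = −jZ_0·cot(βl) = −jZ_0/tan(βl)

X_in ≈ -83.1 Ω (capacitive)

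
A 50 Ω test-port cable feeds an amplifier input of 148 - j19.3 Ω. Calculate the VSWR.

Γ = (Z_L − Z_0)/(Z_L + Z_0) = (98 − j19.3)/(198 − j19.3)
|Γ| = 99.9/199 = 0.502
VSWR = (1 + |Γ|)/(1 − |Γ|) = 1.5/0.498

VSWR ≈ 3.02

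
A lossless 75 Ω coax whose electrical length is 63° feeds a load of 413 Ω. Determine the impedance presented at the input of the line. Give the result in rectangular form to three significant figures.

tan(βl) = tan(63°) = 1.96
Z_in = Z_0·(Z_L + jZ_0·tanβl)/(Z_0 + jZ_L·tanβl)
     = 75·(413 + j147)/(75 + j811)

Z_in ≈ 17 − j36.6 Ω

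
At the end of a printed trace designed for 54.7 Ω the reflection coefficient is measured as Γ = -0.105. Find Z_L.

Z_L = Z_0·(1 + Γ)/(1 − Γ) = 54.7·(0.895)/(1.1)

Z_L ≈ 44.3 Ω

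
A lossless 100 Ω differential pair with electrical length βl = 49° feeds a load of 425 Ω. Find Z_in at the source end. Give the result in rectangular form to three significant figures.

Z_in ≈ 39.7 − j78.8 Ω

tan(βl) = tan(49°) = 1.15
Z_in = Z_0·(Z_L + jZ_0·tanβl)/(Z_0 + jZ_L·tanβl)
     = 100·(425 + j115)/(100 + j489)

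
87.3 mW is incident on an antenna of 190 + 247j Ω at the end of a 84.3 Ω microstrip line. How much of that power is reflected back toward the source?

|Γ| = |(105.7 + j247)/(274.3 + j247)| = 0.728
|Γ|² = 0.53
P_refl = |Γ|²·P_inc = 46.2 mW, P_del = (1 − |Γ|²)·P_inc = 41.1 mW

P_reflected ≈ 46.2 mW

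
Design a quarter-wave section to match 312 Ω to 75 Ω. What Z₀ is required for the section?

Z_qwt = √(Z_0·R_L) = √(75 × 312) = √23400

Z_qwt ≈ 153 Ω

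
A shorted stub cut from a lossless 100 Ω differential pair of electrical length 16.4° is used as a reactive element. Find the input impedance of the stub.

Z_in ≈ +j29.4 Ω

tan(βl) = 0.294
For a shorted stub, Z_in = jZ_0·tan(βl)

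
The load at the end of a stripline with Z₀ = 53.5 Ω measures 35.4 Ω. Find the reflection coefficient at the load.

Γ = -0.204

Γ = (Z_L − Z_0)/(Z_L + Z_0) = (35.4 − 53.5)/(35.4 + 53.5) = -18.1/88.9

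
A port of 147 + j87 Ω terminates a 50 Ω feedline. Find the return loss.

RL ≈ 4.36 dB

Γ = (97 + j87)/(197 + j87), |Γ| = 0.605
RL = −20·log₁₀|Γ| = −20·log₁₀(0.605)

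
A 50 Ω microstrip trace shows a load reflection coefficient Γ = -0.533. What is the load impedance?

Z_L = Z_0·(1 + Γ)/(1 − Γ) = 50·(0.467)/(1.53)

Z_L ≈ 15.2 Ω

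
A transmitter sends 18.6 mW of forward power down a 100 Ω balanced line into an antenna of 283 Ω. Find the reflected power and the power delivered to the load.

Γ = (283 − 100)/(283 + 100) = 0.478
|Γ|² = 0.228
P_refl = |Γ|²·P_inc = 4.25 mW, P_del = (1 − |Γ|²)·P_inc = 14.4 mW

P_reflected ≈ 4.25 mW; P_delivered ≈ 14.4 mW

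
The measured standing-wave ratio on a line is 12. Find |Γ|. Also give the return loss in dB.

|Γ| ≈ 0.846; return loss ≈ 1.45 dB

|Γ| = (S − 1)/(S + 1) = (12 − 1)/(12 + 1) = 11/13
RL = −20·log₁₀|Γ| = −20·log₁₀(0.846)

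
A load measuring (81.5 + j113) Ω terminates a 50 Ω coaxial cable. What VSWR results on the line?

VSWR ≈ 5.18

Γ = (Z_L − Z_0)/(Z_L + Z_0) = (31.5 + j113)/(131.5 + j113)
|Γ| = 117/173 = 0.677
VSWR = (1 + |Γ|)/(1 − |Γ|) = 1.68/0.323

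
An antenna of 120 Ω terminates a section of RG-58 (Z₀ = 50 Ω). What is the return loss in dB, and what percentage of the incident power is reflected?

RL ≈ 7.71 dB; 17% of incident power reflected

Γ = (120 − 50)/(120 + 50) = 0.412
RL = −20·log₁₀(0.412) = 7.71 dB
P_refl/P_inc = |Γ|² = 0.17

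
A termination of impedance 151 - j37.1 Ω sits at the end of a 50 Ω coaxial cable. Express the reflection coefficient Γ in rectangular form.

Γ = (Z_L − Z_0)/(Z_L + Z_0) = (101 − j37.1)/(201 − j37.1)

Γ ≈ 0.519 − j0.0888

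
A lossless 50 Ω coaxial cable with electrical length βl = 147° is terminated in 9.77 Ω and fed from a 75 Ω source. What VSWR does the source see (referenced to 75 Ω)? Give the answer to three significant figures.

tan(βl) = -0.649
Z_in = Z_0·(Z_L + jZ_0·tanβl)/(Z_0 + jZ_L·tanβl) = 13.7 − j30.7 Ω
Γ_s = (Z_in − Z_s)/(Z_in + Z_s) = (-61.3 − j30.7)/(88.7 − j30.7), |Γ_s| = 0.731
VSWR = (1 + |Γ_s|)/(1 − |Γ_s|)

VSWR ≈ 6.43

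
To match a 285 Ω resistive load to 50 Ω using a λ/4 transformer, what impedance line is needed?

Z_qwt = √(Z_0·R_L) = √(50 × 285) = √14250

Z_qwt ≈ 119 Ω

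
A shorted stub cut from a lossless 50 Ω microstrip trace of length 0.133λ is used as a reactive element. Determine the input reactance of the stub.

X_in ≈ 55.3 Ω (inductive)

βl = 2π × 0.133 = 47.9°
tan(βl) = 1.11
For a shorted stub, Z_in = jZ_0·tan(βl)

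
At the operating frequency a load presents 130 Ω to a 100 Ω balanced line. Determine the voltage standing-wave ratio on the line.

VSWR ≈ 1.3

Γ = (130 − 100)/(130 + 100) = 0.13
VSWR = (1 + 0.13)/(1 − 0.13)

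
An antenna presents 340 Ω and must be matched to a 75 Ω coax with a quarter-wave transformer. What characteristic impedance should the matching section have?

Z_qwt = √(Z_0·R_L) = √(75 × 340) = √25500

Z_qwt ≈ 160 Ω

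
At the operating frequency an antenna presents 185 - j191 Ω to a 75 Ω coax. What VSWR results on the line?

VSWR ≈ 5.31

Γ = (Z_L − Z_0)/(Z_L + Z_0) = (110 − j191)/(260 − j191)
|Γ| = 220/323 = 0.683
VSWR = (1 + |Γ|)/(1 − |Γ|) = 1.68/0.317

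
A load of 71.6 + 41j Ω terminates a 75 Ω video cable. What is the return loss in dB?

RL ≈ 11.4 dB

Γ = (-3.4 + j41)/(146.6 + j41), |Γ| = 0.27
RL = −20·log₁₀|Γ| = −20·log₁₀(0.27)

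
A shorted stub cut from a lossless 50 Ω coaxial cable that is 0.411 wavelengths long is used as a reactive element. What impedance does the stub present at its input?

βl = 2π × 0.411 = 148°
tan(βl) = -0.626
For a shorted stub, Z_in = jZ_0·tan(βl)

Z_in ≈ −j31.3 Ω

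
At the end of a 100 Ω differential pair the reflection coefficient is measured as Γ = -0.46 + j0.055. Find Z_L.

Z_L ≈ 36.8 + j5.15 Ω

Z_L = Z_0·(1 + Γ)/(1 − Γ) = 100·(0.54 + j0.055)/(1.46 − j0.055)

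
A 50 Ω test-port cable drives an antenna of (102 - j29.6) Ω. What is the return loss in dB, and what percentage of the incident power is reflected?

Γ = (52 − j29.6)/(152 − j29.6), |Γ| = 0.386
RL = −20·log₁₀(0.386) = 8.26 dB
P_refl/P_inc = |Γ|² = 0.149

RL ≈ 8.26 dB; 14.9% of incident power reflected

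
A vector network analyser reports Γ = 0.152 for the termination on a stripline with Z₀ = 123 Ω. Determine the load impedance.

Z_L = Z_0·(1 + Γ)/(1 − Γ) = 123·(1.15)/(0.848)

Z_L ≈ 167 Ω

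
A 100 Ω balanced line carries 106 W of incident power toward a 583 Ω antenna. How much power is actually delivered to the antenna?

P_delivered ≈ 53 W

Γ = (583 − 100)/(583 + 100) = 0.707
|Γ|² = 0.5
P_refl = |Γ|²·P_inc = 53 W, P_del = (1 − |Γ|²)·P_inc = 53 W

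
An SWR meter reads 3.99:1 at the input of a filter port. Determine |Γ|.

|Γ| = (S − 1)/(S + 1) = (3.99 − 1)/(3.99 + 1) = 2.99/4.99

|Γ| ≈ 0.599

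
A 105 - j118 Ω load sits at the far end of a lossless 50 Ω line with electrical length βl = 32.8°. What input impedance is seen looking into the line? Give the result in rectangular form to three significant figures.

Z_in ≈ 18.2 − j43.8 Ω

tan(βl) = tan(32.8°) = 0.644
Z_in = Z_0·(Z_L + jZ_0·tanβl)/(Z_0 + jZ_L·tanβl)
     = 50·(105 − j85.8)/(126 + j67.7)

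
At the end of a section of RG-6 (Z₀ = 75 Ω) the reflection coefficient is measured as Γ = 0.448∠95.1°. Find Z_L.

Z_L ≈ 46.8 + j52.3 Ω

Z_L = Z_0·(1 + Γ)/(1 − Γ) = 75·(0.96 + j0.446)/(1.04 − j0.446)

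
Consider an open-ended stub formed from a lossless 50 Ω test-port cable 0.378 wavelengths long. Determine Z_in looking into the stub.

βl = 2π × 0.378 = 136°
tan(βl) = -0.963
For an open-ended stub, Z_in = −jZ_0·cot(βl) = −jZ_0/tan(βl)

Z_in ≈ +j51.9 Ω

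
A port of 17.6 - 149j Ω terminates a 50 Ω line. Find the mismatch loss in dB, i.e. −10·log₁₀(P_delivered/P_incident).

mismatch loss ≈ 8.81 dB

Γ = (-32.4 − j149)/(67.6 − j149), |Γ| = 0.932
|Γ|² = 0.869, so P_del/P_inc = 1 − |Γ|² = 0.131
ML = −10·log₁₀(1 − |Γ|²)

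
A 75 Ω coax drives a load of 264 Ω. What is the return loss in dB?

RL ≈ 5.07 dB

Γ = (264 − 75)/(264 + 75) = 0.558
RL = −20·log₁₀|Γ| = −20·log₁₀(0.558)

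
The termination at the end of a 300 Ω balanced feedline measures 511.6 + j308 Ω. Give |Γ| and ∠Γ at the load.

Γ = (Z_L − Z_0)/(Z_L + Z_0) = (211.6 + j308)/(811.6 + j308)
|Γ| = 374/868 = 0.43

Γ ≈ 0.43 ∠ 34.7°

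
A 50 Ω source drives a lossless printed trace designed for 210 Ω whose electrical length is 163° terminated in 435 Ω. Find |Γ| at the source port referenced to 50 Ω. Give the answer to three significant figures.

tan(βl) = -0.306
Z_in = Z_0·(Z_L + jZ_0·tanβl)/(Z_0 + jZ_L·tanβl) = 339 + j151 Ω
Γ_s = (Z_in − Z_s)/(Z_in + Z_s) = (289 + j151)/(389 + j151), |Γ_s| = 0.782

|Γ| ≈ 0.782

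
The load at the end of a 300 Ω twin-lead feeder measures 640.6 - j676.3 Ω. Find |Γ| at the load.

|Γ| ≈ 0.654

Γ = (Z_L − Z_0)/(Z_L + Z_0) = (340.6 − j676.3)/(940.6 − j676.3)
|Γ| = 757/1160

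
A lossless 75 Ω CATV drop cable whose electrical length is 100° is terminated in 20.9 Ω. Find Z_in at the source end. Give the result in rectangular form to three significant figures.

tan(βl) = tan(100°) = -5.67
Z_in = Z_0·(Z_L + jZ_0·tanβl)/(Z_0 + jZ_L·tanβl)
     = 75·(20.9 − j425)/(75 − j119)

Z_in ≈ 198 − j112 Ω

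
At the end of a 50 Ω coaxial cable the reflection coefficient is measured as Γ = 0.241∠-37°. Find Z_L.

Z_L ≈ 70 − j21.5 Ω

Z_L = Z_0·(1 + Γ)/(1 − Γ) = 50·(1.19 − j0.145)/(0.808 + j0.145)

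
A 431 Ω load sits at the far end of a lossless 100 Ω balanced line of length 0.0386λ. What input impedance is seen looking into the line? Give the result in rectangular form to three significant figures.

βl = 2π × 0.0386 = 13.9°
tan(βl) = tan(13.9°) = 0.247
Z_in = Z_0·(Z_L + jZ_0·tanβl)/(Z_0 + jZ_L·tanβl)
     = 100·(431 + j24.7)/(100 + j107)

Z_in ≈ 214 − j203 Ω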